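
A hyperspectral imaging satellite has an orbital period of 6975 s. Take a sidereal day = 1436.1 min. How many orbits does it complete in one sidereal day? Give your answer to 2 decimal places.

Orbits per sidereal day = 86166 / 6975.0 = 12.354.

12.35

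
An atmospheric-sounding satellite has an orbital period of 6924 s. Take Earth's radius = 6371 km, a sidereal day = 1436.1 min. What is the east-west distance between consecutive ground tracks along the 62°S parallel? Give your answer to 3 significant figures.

Node shift per orbit = (6924.0/86166) × 360° = 28.93°.
Equatorial spacing = 28.93 × 111.2 km/° = 3217 km.
At 62° latitude, spacing = 3217 × cos(62°) = 1510 km.

1510 km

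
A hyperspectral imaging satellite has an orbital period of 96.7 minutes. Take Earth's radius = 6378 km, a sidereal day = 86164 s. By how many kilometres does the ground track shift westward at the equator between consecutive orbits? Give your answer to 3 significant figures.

T = 96.7 min = 5802.0 s.
During one orbit Earth rotates (5802.0 / 86164) × 360° = 24.24°.
At the equator that is 24.24° × (2π·6378/360) km/° = 24.24 × 111.3 = 2698 km.

2700 km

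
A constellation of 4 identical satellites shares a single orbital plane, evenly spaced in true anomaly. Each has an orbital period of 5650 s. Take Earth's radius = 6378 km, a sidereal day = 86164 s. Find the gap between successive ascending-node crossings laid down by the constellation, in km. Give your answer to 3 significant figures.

Single-satellite node shift = (5650.0/86164) × 360° = 23.61°.
With 4 satellites evenly phased, successive equator crossings are 23.61/4 = 5.902° apart.
That is 5.902 × 111.3 = 657 km at the equator.

657 km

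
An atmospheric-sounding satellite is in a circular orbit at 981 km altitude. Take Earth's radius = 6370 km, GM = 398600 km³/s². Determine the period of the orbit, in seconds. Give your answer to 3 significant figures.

Semi-major axis a = 6370 + 981 = 7351 km. Period T = 2π√(a³/μ) = 2π√(7351³/398600) = 6272.4 s = 104.54 min.

6270 seconds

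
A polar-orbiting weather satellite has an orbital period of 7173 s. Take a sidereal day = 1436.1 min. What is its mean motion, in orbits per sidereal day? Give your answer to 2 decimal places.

Orbits per sidereal day = 86166 / 7173.0 = 12.013.

12.01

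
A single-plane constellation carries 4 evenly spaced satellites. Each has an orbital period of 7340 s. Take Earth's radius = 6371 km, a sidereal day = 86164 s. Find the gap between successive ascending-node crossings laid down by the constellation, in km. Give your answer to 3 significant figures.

853 km

Single-satellite node shift = (7340.0/86164) × 360° = 30.67°.
With 4 satellites evenly phased, successive equator crossings are 30.67/4 = 7.667° apart.
That is 7.667 × 111.2 = 853 km at the equator.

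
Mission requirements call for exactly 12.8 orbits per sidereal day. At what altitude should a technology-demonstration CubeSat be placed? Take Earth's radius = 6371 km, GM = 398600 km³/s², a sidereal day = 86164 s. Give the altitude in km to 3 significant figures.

Required period T = 86164 / 12.8 = 6731.6 s.
From T = 2π√(a³/μ): a = (μ T²/4π²)^(1/3) = (398600 × 6731.6² / 4π²)^(1/3) = 7706 km.
Altitude h = a − R = 7706 − 6371 = 1335 km.

1330 km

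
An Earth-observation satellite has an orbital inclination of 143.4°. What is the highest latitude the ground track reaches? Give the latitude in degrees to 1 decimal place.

36.6°

Retrograde orbit: the ground track reaches ±(180° − i) = ±(180 − 143.4) = ±36.6°.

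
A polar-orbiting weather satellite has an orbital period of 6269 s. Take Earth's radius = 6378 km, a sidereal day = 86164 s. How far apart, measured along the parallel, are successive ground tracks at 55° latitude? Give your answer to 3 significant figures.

1670 km

Node shift per orbit = (6269.0/86164) × 360° = 26.19°.
Equatorial spacing = 26.19 × 111.3 km/° = 2916 km.
At 55° latitude, spacing = 2916 × cos(55°) = 1672 km.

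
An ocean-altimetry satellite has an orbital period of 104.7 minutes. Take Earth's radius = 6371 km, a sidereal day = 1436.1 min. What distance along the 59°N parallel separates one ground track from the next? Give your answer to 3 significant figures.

1500 km

T = 104.7 min = 6282.0 s.
Node shift per orbit = (6282.0/86166) × 360° = 26.25°.
Equatorial spacing = 26.25 × 111.2 km/° = 2918 km.
At 59° latitude, spacing = 2918 × cos(59°) = 1503 km.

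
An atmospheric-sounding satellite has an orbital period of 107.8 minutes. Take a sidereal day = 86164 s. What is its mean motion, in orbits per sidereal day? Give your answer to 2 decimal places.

T = 107.8 min = 6468.0 s.
Orbits per sidereal day = 86164 / 6468.0 = 13.322.

13.32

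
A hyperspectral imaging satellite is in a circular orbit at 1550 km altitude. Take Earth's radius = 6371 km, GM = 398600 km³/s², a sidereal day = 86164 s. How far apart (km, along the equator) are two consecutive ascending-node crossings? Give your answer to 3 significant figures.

3260 km

Semi-major axis a = 6371 + 1550 = 7921 km. Period T = 2π√(a³/μ) = 2π√(7921³/398600) = 7015.9 s = 116.93 min.
During one orbit Earth rotates (7015.9 / 86164) × 360° = 29.31°.
At the equator that is 29.31° × (2π·6371/360) km/° = 29.31 × 111.2 = 3259 km.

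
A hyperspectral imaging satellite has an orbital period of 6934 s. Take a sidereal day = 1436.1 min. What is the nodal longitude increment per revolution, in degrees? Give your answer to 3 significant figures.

During one orbit Earth rotates (6934.0 / 86166) × 360° = 28.97°.

29.0°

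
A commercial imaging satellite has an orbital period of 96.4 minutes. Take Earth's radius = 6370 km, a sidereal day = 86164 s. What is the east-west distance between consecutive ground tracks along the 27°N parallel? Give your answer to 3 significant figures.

2390 km

T = 96.4 min = 5784.0 s.
Node shift per orbit = (5784.0/86164) × 360° = 24.17°.
Equatorial spacing = 24.17 × 111.2 km/° = 2687 km.
At 27° latitude, spacing = 2687 × cos(27°) = 2394 km.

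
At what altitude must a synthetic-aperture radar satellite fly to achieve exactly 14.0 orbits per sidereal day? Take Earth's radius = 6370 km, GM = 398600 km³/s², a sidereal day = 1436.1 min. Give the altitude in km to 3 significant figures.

889 km

Required period T = 86166 / 14.0 = 6154.7 s.
From T = 2π√(a³/μ): a = (μ T²/4π²)^(1/3) = (398600 × 6154.7² / 4π²)^(1/3) = 7259 km.
Altitude h = a − R = 7259 − 6370 = 889 km.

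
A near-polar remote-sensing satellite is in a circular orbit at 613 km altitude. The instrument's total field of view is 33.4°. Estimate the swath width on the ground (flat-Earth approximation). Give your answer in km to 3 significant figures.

Half-angle = 33.4°/2 = 16.7°.
Swath width ≈ 2h·tan(θ/2) = 2 × 613 × tan(16.7°) = 367.8 km.

368 km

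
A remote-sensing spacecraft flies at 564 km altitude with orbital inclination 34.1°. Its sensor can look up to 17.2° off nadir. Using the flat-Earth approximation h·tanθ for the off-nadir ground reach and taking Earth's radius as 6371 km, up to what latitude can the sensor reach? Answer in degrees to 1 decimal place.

For a prograde orbit the ground track reaches latitude ±i = ±34.1°.
Sensor half-swath on the ground ≈ 564·tan(17.2°) = 175 km = 1.57° of latitude.
Maximum observable latitude ≈ 34.1 + 1.57 = 35.7°.

35.7°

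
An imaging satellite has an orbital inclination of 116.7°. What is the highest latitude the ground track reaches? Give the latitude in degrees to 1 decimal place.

Retrograde orbit: the ground track reaches ±(180° − i) = ±(180 − 116.7) = ±63.3°.

63.3°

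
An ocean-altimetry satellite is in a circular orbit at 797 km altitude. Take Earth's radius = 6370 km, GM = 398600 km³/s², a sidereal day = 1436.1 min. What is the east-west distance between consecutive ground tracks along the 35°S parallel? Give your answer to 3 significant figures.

2300 km

Semi-major axis a = 6370 + 797 = 7167 km. Period T = 2π√(a³/μ) = 2π√(7167³/398600) = 6038.3 s = 100.64 min.
Node shift per orbit = (6038.3/86166) × 360° = 25.23°.
Equatorial spacing = 25.23 × 111.2 km/° = 2805 km.
At 35° latitude, spacing = 2805 × cos(35°) = 2298 km.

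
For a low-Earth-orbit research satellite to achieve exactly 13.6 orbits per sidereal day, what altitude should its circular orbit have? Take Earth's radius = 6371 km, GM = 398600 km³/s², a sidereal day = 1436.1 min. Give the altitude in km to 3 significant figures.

Required period T = 86166 / 13.6 = 6335.7 s.
From T = 2π√(a³/μ): a = (μ T²/4π²)^(1/3) = (398600 × 6335.7² / 4π²)^(1/3) = 7400 km.
Altitude h = a − R = 7400 − 6371 = 1029 km.

1030 km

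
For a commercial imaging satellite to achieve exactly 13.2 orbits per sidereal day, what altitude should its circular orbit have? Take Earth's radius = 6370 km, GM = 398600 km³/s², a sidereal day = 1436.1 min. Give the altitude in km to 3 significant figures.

1180 km

Required period T = 86166 / 13.2 = 6527.7 s.
From T = 2π√(a³/μ): a = (μ T²/4π²)^(1/3) = (398600 × 6527.7² / 4π²)^(1/3) = 7549 km.
Altitude h = a − R = 7549 − 6370 = 1179 km.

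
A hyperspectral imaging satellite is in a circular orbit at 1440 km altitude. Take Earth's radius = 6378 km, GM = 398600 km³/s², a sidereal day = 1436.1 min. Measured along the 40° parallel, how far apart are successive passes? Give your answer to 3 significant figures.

2450 km

Semi-major axis a = 6378 + 1440 = 7818 km. Period T = 2π√(a³/μ) = 2π√(7818³/398600) = 6879.5 s = 114.66 min.
Node shift per orbit = (6879.5/86166) × 360° = 28.74°.
Equatorial spacing = 28.74 × 111.3 km/° = 3200 km.
At 40° latitude, spacing = 3200 × cos(40°) = 2451 km.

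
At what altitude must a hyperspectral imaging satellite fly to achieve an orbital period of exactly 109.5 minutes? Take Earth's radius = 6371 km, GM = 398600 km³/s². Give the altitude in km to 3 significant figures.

T = 109.5 min = 6570.0 s.
From T = 2π√(a³/μ): a = (μ T²/4π²)^(1/3) = (398600 × 6570.0² / 4π²)^(1/3) = 7582 km.
Altitude h = a − R = 7582 − 6371 = 1211 km.

1210 km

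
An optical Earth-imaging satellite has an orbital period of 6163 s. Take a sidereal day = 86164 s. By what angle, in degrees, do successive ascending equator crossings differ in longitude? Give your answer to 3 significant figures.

25.7°

During one orbit Earth rotates (6163.0 / 86164) × 360° = 25.75°.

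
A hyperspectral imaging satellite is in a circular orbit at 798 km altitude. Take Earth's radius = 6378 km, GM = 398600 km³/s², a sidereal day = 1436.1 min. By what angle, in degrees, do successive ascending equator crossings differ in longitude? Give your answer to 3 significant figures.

Semi-major axis a = 6378 + 798 = 7176 km. Period T = 2π√(a³/μ) = 2π√(7176³/398600) = 6049.7 s = 100.83 min.
During one orbit Earth rotates (6049.7 / 86166) × 360° = 25.28°.

25.3°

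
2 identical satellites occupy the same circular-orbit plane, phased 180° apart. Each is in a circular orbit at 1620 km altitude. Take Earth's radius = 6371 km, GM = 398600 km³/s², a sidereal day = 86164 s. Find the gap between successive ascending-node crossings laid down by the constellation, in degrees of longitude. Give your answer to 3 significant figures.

Semi-major axis a = 6371 + 1620 = 7991 km. Period T = 2π√(a³/μ) = 2π√(7991³/398600) = 7109.1 s = 118.48 min.
Single-satellite node shift = (7109.1/86164) × 360° = 29.70°.
With 2 satellites evenly phased, successive equator crossings are 29.70/2 = 14.851° apart.

14.9°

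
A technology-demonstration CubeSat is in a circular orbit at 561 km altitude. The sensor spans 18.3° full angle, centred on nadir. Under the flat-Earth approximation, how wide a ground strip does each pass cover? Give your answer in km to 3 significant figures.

181 km

Half-angle = 18.3°/2 = 9.15°.
Swath width ≈ 2h·tan(θ/2) = 2 × 561 × tan(9.15°) = 180.7 km.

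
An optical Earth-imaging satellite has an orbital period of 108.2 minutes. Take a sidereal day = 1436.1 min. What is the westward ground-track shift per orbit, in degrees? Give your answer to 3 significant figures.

27.1°

T = 108.2 min = 6492.0 s.
During one orbit Earth rotates (6492.0 / 86166) × 360° = 27.12°.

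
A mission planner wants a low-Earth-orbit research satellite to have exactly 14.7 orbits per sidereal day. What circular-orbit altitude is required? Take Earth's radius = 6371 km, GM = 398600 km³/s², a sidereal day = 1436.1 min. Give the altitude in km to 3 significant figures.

Required period T = 86166 / 14.7 = 5861.6 s.
From T = 2π√(a³/μ): a = (μ T²/4π²)^(1/3) = (398600 × 5861.6² / 4π²)^(1/3) = 7026 km.
Altitude h = a − R = 7026 − 6371 = 655 km.

655 km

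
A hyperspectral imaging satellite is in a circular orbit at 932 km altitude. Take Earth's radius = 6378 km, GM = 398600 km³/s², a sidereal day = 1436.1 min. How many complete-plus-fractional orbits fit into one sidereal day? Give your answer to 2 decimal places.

Semi-major axis a = 6378 + 932 = 7310 km. Period T = 2π√(a³/μ) = 2π√(7310³/398600) = 6220.0 s = 103.67 min.
Orbits per sidereal day = 86166 / 6220.0 = 13.853.

13.85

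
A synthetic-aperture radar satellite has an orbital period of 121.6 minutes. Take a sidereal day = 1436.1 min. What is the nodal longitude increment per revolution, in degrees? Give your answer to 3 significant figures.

T = 121.6 min = 7296.0 s.
During one orbit Earth rotates (7296.0 / 86166) × 360° = 30.48°.

30.5°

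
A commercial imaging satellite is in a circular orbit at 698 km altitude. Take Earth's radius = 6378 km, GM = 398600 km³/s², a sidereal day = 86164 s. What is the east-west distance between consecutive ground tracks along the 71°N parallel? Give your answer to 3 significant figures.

897 km

Semi-major axis a = 6378 + 698 = 7076 km. Period T = 2π√(a³/μ) = 2π√(7076³/398600) = 5923.7 s = 98.73 min.
Node shift per orbit = (5923.7/86164) × 360° = 24.75°.
Equatorial spacing = 24.75 × 111.3 km/° = 2755 km.
At 71° latitude, spacing = 2755 × cos(71°) = 897 km.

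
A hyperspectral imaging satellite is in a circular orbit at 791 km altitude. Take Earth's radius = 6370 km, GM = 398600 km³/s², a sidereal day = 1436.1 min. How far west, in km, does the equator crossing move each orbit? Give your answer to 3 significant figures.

2800 km

Semi-major axis a = 6370 + 791 = 7161 km. Period T = 2π√(a³/μ) = 2π√(7161³/398600) = 6030.8 s = 100.51 min.
During one orbit Earth rotates (6030.8 / 86166) × 360° = 25.20°.
At the equator that is 25.20° × (2π·6370/360) km/° = 25.20 × 111.2 = 2801 km.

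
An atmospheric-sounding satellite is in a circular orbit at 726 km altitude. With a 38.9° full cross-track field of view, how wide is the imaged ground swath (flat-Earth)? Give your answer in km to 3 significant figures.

513 km

Half-angle = 38.9°/2 = 19.45°.
Swath width ≈ 2h·tan(θ/2) = 2 × 726 × tan(19.45°) = 512.8 km.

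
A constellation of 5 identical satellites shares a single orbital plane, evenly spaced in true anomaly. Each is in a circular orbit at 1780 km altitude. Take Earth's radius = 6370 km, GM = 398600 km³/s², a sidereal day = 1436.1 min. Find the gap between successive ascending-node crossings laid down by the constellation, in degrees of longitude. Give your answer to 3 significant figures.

Semi-major axis a = 6370 + 1780 = 8150 km. Period T = 2π√(a³/μ) = 2π√(8150³/398600) = 7322.3 s = 122.04 min.
Single-satellite node shift = (7322.3/86166) × 360° = 30.59°.
With 5 satellites evenly phased, successive equator crossings are 30.59/5 = 6.118° apart.

6.12°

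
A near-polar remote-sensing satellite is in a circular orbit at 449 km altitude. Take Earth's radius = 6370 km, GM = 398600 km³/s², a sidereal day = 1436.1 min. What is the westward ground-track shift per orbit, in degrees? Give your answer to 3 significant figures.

23.4°

Semi-major axis a = 6370 + 449 = 6819 km. Period T = 2π√(a³/μ) = 2π√(6819³/398600) = 5603.9 s = 93.40 min.
During one orbit Earth rotates (5603.9 / 86166) × 360° = 23.41°.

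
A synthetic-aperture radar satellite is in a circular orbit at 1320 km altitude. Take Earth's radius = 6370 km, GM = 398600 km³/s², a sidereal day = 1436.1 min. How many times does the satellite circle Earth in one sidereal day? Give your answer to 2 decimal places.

12.84

Semi-major axis a = 6370 + 1320 = 7690 km. Period T = 2π√(a³/μ) = 2π√(7690³/398600) = 6711.2 s = 111.85 min.
Orbits per sidereal day = 86166 / 6711.2 = 12.839.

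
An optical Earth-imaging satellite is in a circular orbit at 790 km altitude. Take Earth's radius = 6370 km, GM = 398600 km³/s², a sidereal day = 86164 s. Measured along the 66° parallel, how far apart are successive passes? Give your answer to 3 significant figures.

1140 km

Semi-major axis a = 6370 + 790 = 7160 km. Period T = 2π√(a³/μ) = 2π√(7160³/398600) = 6029.5 s = 100.49 min.
Node shift per orbit = (6029.5/86164) × 360° = 25.19°.
Equatorial spacing = 25.19 × 111.2 km/° = 2801 km.
At 66° latitude, spacing = 2801 × cos(66°) = 1139 km.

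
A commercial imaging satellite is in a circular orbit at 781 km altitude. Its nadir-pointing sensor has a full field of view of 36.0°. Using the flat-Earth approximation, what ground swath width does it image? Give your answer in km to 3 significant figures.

508 km

Half-angle = 36.0°/2 = 18°.
Swath width ≈ 2h·tan(θ/2) = 2 × 781 × tan(18°) = 507.5 km.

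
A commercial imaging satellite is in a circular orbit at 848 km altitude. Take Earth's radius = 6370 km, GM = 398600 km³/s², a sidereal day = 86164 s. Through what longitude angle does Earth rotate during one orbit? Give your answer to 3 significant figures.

Semi-major axis a = 6370 + 848 = 7218 km. Period T = 2π√(a³/μ) = 2π√(7218³/398600) = 6102.9 s = 101.72 min.
During one orbit Earth rotates (6102.9 / 86164) × 360° = 25.50°.

25.5°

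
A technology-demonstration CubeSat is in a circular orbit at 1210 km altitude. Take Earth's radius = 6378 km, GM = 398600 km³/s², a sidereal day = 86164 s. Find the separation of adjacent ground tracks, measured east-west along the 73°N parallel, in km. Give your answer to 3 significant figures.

Semi-major axis a = 6378 + 1210 = 7588 km. Period T = 2π√(a³/μ) = 2π√(7588³/398600) = 6578.1 s = 109.64 min.
Node shift per orbit = (6578.1/86164) × 360° = 27.48°.
Equatorial spacing = 27.48 × 111.3 km/° = 3059 km.
At 73° latitude, spacing = 3059 × cos(73°) = 894 km.

894 km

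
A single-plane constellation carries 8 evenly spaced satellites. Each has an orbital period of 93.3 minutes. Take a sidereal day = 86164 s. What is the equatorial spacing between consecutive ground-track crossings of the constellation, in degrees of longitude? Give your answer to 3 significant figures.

2.92°

T = 93.3 min = 5598.0 s.
Single-satellite node shift = (5598.0/86164) × 360° = 23.39°.
With 8 satellites evenly phased, successive equator crossings are 23.39/8 = 2.924° apart.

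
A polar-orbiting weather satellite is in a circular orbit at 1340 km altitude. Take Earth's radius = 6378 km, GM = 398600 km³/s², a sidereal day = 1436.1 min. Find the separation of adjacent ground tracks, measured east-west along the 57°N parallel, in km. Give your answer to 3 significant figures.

Semi-major axis a = 6378 + 1340 = 7718 km. Period T = 2π√(a³/μ) = 2π√(7718³/398600) = 6747.9 s = 112.46 min.
Node shift per orbit = (6747.9/86166) × 360° = 28.19°.
Equatorial spacing = 28.19 × 111.3 km/° = 3138 km.
At 57° latitude, spacing = 3138 × cos(57°) = 1709 km.

1710 km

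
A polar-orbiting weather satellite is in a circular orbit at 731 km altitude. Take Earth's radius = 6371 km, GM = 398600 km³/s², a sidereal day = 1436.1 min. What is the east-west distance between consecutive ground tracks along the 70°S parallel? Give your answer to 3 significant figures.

Semi-major axis a = 6371 + 731 = 7102 km. Period T = 2π√(a³/μ) = 2π√(7102³/398600) = 5956.4 s = 99.27 min.
Node shift per orbit = (5956.4/86166) × 360° = 24.89°.
Equatorial spacing = 24.89 × 111.2 km/° = 2767 km.
At 70° latitude, spacing = 2767 × cos(70°) = 946 km.

946 km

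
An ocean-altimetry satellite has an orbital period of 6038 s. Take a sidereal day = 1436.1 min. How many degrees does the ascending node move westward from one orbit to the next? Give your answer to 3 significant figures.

During one orbit Earth rotates (6038.0 / 86166) × 360° = 25.23°.

25.2°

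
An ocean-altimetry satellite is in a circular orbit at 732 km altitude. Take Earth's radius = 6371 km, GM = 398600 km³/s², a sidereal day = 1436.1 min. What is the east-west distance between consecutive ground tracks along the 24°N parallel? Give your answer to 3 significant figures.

2530 km

Semi-major axis a = 6371 + 732 = 7103 km. Period T = 2π√(a³/μ) = 2π√(7103³/398600) = 5957.6 s = 99.29 min.
Node shift per orbit = (5957.6/86166) × 360° = 24.89°.
Equatorial spacing = 24.89 × 111.2 km/° = 2768 km.
At 24° latitude, spacing = 2768 × cos(24°) = 2528 km.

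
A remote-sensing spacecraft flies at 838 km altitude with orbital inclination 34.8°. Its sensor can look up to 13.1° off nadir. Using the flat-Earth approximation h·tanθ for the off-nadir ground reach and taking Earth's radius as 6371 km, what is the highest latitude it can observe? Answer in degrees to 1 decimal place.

For a prograde orbit the ground track reaches latitude ±i = ±34.8°.
Sensor half-swath on the ground ≈ 838·tan(13.1°) = 195 km = 1.75° of latitude.
Maximum observable latitude ≈ 34.8 + 1.75 = 36.6°.

36.6°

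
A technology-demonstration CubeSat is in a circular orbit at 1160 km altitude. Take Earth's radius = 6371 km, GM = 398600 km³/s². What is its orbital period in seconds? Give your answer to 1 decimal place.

Semi-major axis a = 6371 + 1160 = 7531 km. Period T = 2π√(a³/μ) = 2π√(7531³/398600) = 6504.1 s = 108.40 min.

6504.1 seconds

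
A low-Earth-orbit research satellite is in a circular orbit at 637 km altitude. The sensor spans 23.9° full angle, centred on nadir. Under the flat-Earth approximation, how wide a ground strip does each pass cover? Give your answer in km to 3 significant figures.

270 km

Half-angle = 23.9°/2 = 11.95°.
Swath width ≈ 2h·tan(θ/2) = 2 × 637 × tan(11.95°) = 269.6 km.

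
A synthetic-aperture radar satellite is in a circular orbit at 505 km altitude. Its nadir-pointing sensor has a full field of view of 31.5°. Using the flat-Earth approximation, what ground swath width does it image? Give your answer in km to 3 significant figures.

Half-angle = 31.5°/2 = 15.75°.
Swath width ≈ 2h·tan(θ/2) = 2 × 505 × tan(15.75°) = 284.8 km.

285 km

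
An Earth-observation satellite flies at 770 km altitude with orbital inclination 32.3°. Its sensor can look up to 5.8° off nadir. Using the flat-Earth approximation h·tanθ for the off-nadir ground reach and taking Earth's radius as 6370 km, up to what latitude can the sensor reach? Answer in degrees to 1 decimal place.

For a prograde orbit the ground track reaches latitude ±i = ±32.3°.
Sensor half-swath on the ground ≈ 770·tan(5.8°) = 78 km = 0.70° of latitude.
Maximum observable latitude ≈ 32.3 + 0.70 = 33.0°.

33.0°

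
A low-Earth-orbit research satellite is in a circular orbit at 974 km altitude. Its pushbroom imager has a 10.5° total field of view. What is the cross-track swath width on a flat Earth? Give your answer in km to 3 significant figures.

179 km

Half-angle = 10.5°/2 = 5.25°.
Swath width ≈ 2h·tan(θ/2) = 2 × 974 × tan(5.25°) = 179.0 km.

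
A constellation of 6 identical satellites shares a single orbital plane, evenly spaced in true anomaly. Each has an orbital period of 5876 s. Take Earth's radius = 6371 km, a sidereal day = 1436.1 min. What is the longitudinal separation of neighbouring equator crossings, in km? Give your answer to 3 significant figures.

455 km

Single-satellite node shift = (5876.0/86166) × 360° = 24.55°.
With 6 satellites evenly phased, successive equator crossings are 24.55/6 = 4.092° apart.
That is 4.092 × 111.2 = 455 km at the equator.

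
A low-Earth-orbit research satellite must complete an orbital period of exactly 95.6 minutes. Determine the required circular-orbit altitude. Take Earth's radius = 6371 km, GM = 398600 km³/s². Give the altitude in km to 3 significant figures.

T = 95.6 min = 5736.0 s.
From T = 2π√(a³/μ): a = (μ T²/4π²)^(1/3) = (398600 × 5736.0² / 4π²)^(1/3) = 6926 km.
Altitude h = a − R = 6926 − 6371 = 555 km.

555 km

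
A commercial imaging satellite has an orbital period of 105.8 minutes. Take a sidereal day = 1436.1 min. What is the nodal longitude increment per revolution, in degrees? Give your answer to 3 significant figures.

T = 105.8 min = 6348.0 s.
During one orbit Earth rotates (6348.0 / 86166) × 360° = 26.52°.

26.5°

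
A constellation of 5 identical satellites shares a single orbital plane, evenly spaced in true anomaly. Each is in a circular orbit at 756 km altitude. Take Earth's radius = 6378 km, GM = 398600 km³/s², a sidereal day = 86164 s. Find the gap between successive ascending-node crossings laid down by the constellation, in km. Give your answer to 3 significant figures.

558 km

Semi-major axis a = 6378 + 756 = 7134 km. Period T = 2π√(a³/μ) = 2π√(7134³/398600) = 5996.7 s = 99.94 min.
Single-satellite node shift = (5996.7/86164) × 360° = 25.05°.
With 5 satellites evenly phased, successive equator crossings are 25.05/5 = 5.011° apart.
That is 5.011 × 111.3 = 558 km at the equator.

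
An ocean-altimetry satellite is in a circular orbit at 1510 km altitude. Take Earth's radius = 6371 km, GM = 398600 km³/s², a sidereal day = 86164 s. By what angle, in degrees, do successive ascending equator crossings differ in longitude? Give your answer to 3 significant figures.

29.1°

Semi-major axis a = 6371 + 1510 = 7881 km. Period T = 2π√(a³/μ) = 2π√(7881³/398600) = 6962.8 s = 116.05 min.
During one orbit Earth rotates (6962.8 / 86164) × 360° = 29.09°.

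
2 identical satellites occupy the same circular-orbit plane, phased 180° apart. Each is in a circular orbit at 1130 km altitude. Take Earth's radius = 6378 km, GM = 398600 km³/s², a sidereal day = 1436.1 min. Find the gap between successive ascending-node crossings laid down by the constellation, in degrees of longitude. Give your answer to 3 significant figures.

13.5°

Semi-major axis a = 6378 + 1130 = 7508 km. Period T = 2π√(a³/μ) = 2π√(7508³/398600) = 6474.4 s = 107.91 min.
Single-satellite node shift = (6474.4/86166) × 360° = 27.05°.
With 2 satellites evenly phased, successive equator crossings are 27.05/2 = 13.525° apart.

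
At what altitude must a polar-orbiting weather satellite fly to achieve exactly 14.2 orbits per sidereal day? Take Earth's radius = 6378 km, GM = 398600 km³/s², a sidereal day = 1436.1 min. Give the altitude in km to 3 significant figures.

812 km

Required period T = 86166 / 14.2 = 6068.0 s.
From T = 2π√(a³/μ): a = (μ T²/4π²)^(1/3) = (398600 × 6068.0² / 4π²)^(1/3) = 7190 km.
Altitude h = a − R = 7190 − 6378 = 812 km.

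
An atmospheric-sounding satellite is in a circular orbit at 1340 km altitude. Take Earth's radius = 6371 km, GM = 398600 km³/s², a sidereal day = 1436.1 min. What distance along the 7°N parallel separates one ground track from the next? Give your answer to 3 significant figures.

Semi-major axis a = 6371 + 1340 = 7711 km. Period T = 2π√(a³/μ) = 2π√(7711³/398600) = 6738.7 s = 112.31 min.
Node shift per orbit = (6738.7/86166) × 360° = 28.15°.
Equatorial spacing = 28.15 × 111.2 km/° = 3131 km.
At 7° latitude, spacing = 3131 × cos(7°) = 3107 km.

3110 km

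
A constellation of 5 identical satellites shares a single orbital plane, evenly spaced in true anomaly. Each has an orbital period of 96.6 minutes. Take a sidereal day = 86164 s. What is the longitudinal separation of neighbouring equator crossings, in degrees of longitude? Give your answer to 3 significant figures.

T = 96.6 min = 5796.0 s.
Single-satellite node shift = (5796.0/86164) × 360° = 24.22°.
With 5 satellites evenly phased, successive equator crossings are 24.22/5 = 4.843° apart.

4.84°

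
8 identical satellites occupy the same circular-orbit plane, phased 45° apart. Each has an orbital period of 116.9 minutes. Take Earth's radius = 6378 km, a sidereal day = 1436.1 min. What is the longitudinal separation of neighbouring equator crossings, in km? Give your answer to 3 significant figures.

T = 116.9 min = 7014.0 s.
Single-satellite node shift = (7014.0/86166) × 360° = 29.30°.
With 8 satellites evenly phased, successive equator crossings are 29.30/8 = 3.663° apart.
That is 3.663 × 111.3 = 408 km at the equator.

408 km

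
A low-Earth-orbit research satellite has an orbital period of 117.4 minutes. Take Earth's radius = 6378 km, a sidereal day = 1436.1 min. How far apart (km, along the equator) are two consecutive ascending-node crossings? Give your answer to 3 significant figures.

3280 km

T = 117.4 min = 7044.0 s.
During one orbit Earth rotates (7044.0 / 86166) × 360° = 29.43°.
At the equator that is 29.43° × (2π·6378/360) km/° = 29.43 × 111.3 = 3276 km.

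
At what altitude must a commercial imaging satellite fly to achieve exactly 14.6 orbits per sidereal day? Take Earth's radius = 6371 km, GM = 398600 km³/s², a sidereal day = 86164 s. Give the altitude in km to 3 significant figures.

Required period T = 86164 / 14.6 = 5901.6 s.
From T = 2π√(a³/μ): a = (μ T²/4π²)^(1/3) = (398600 × 5901.6² / 4π²)^(1/3) = 7058 km.
Altitude h = a − R = 7058 − 6371 = 687 km.

687 km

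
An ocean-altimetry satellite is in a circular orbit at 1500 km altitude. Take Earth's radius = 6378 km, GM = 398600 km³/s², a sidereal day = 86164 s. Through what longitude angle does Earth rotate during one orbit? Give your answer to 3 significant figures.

Semi-major axis a = 6378 + 1500 = 7878 km. Period T = 2π√(a³/μ) = 2π√(7878³/398600) = 6958.8 s = 115.98 min.
During one orbit Earth rotates (6958.8 / 86164) × 360° = 29.07°.

29.1°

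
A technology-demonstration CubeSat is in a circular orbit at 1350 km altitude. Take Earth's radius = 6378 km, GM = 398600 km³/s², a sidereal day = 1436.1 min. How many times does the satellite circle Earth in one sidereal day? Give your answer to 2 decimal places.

Semi-major axis a = 6378 + 1350 = 7728 km. Period T = 2π√(a³/μ) = 2π√(7728³/398600) = 6761.0 s = 112.68 min.
Orbits per sidereal day = 86166 / 6761.0 = 12.745.

12.74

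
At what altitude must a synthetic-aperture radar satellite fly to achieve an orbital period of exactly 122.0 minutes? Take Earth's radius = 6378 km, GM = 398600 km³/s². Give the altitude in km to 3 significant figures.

1770 km

T = 122.0 min = 7320.0 s.
From T = 2π√(a³/μ): a = (μ T²/4π²)^(1/3) = (398600 × 7320.0² / 4π²)^(1/3) = 8148 km.
Altitude h = a − R = 8148 − 6378 = 1770 km.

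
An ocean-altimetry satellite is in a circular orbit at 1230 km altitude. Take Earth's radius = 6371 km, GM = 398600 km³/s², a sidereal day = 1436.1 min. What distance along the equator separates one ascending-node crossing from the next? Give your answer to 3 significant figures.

Semi-major axis a = 6371 + 1230 = 7601 km. Period T = 2π√(a³/μ) = 2π√(7601³/398600) = 6595.0 s = 109.92 min.
During one orbit Earth rotates (6595.0 / 86166) × 360° = 27.55°.
At the equator that is 27.55° × (2π·6371/360) km/° = 27.55 × 111.2 = 3064 km.

3060 km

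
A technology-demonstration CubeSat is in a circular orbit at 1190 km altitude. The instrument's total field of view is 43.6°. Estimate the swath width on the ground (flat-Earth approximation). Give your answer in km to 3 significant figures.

952 km

Half-angle = 43.6°/2 = 21.8°.
Swath width ≈ 2h·tan(θ/2) = 2 × 1190 × tan(21.8°) = 951.9 km.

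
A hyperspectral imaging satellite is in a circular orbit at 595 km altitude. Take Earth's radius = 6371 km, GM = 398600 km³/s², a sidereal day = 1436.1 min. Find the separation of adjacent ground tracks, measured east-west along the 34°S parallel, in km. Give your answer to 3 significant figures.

Semi-major axis a = 6371 + 595 = 6966 km. Period T = 2π√(a³/μ) = 2π√(6966³/398600) = 5786.1 s = 96.44 min.
Node shift per orbit = (5786.1/86166) × 360° = 24.17°.
Equatorial spacing = 24.17 × 111.2 km/° = 2688 km.
At 34° latitude, spacing = 2688 × cos(34°) = 2228 km.

2230 km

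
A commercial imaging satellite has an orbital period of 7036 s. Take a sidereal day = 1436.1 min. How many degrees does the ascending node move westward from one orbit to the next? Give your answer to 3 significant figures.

During one orbit Earth rotates (7036.0 / 86166) × 360° = 29.40°.

29.4°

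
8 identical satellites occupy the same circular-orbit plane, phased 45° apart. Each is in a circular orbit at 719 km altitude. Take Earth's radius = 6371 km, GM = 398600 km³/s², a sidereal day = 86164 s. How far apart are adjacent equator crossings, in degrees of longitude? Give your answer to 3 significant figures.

Semi-major axis a = 6371 + 719 = 7090 km. Period T = 2π√(a³/μ) = 2π√(7090³/398600) = 5941.3 s = 99.02 min.
Single-satellite node shift = (5941.3/86164) × 360° = 24.82°.
With 8 satellites evenly phased, successive equator crossings are 24.82/8 = 3.103° apart.

3.10°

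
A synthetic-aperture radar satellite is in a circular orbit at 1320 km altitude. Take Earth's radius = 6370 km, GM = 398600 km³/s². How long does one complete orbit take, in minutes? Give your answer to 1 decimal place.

Semi-major axis a = 6370 + 1320 = 7690 km. Period T = 2π√(a³/μ) = 2π√(7690³/398600) = 6711.2 s = 111.85 min.

111.9 min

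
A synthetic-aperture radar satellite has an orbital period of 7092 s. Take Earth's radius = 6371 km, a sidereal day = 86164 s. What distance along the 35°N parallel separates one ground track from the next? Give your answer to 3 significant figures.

2700 km

Node shift per orbit = (7092.0/86164) × 360° = 29.63°.
Equatorial spacing = 29.63 × 111.2 km/° = 3295 km.
At 35° latitude, spacing = 3295 × cos(35°) = 2699 km.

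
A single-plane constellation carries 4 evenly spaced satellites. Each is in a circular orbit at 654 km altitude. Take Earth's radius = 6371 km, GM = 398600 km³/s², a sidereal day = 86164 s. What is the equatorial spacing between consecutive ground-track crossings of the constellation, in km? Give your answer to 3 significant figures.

681 km

Semi-major axis a = 6371 + 654 = 7025 km. Period T = 2π√(a³/μ) = 2π√(7025³/398600) = 5859.8 s = 97.66 min.
Single-satellite node shift = (5859.8/86164) × 360° = 24.48°.
With 4 satellites evenly phased, successive equator crossings are 24.48/4 = 6.121° apart.
That is 6.121 × 111.2 = 681 km at the equator.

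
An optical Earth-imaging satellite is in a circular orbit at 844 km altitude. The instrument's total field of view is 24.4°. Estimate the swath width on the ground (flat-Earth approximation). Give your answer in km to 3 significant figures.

365 km

Half-angle = 24.4°/2 = 12.2°.
Swath width ≈ 2h·tan(θ/2) = 2 × 844 × tan(12.2°) = 365.0 km.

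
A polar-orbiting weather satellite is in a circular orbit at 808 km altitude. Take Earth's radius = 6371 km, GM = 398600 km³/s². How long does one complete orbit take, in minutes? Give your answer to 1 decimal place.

Semi-major axis a = 6371 + 808 = 7179 km. Period T = 2π√(a³/μ) = 2π√(7179³/398600) = 6053.5 s = 100.89 min.

100.9 min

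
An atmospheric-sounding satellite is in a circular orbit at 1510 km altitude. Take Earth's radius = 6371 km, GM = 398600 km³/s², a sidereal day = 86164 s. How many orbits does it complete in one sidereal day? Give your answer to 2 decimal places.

Semi-major axis a = 6371 + 1510 = 7881 km. Period T = 2π√(a³/μ) = 2π√(7881³/398600) = 6962.8 s = 116.05 min.
Orbits per sidereal day = 86164 / 6962.8 = 12.375.

12.37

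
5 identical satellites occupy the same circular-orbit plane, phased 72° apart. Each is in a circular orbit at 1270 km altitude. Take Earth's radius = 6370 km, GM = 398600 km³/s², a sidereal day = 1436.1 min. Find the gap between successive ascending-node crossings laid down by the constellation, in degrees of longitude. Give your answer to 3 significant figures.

5.55°

Semi-major axis a = 6370 + 1270 = 7640 km. Period T = 2π√(a³/μ) = 2π√(7640³/398600) = 6645.9 s = 110.76 min.
Single-satellite node shift = (6645.9/86166) × 360° = 27.77°.
With 5 satellites evenly phased, successive equator crossings are 27.77/5 = 5.553° apart.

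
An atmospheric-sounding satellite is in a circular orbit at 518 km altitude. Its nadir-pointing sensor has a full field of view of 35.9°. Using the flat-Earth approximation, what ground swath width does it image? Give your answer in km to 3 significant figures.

336 km

Half-angle = 35.9°/2 = 17.95°.
Swath width ≈ 2h·tan(θ/2) = 2 × 518 × tan(17.95°) = 335.6 km.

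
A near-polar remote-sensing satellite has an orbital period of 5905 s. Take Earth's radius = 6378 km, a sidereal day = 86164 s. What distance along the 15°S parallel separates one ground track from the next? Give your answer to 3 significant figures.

Node shift per orbit = (5905.0/86164) × 360° = 24.67°.
Equatorial spacing = 24.67 × 111.3 km/° = 2746 km.
At 15° latitude, spacing = 2746 × cos(15°) = 2653 km.

2650 km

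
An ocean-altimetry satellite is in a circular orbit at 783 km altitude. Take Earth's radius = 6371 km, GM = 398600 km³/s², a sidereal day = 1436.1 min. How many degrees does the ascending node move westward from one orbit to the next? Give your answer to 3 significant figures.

25.2°

Semi-major axis a = 6371 + 783 = 7154 km. Period T = 2π√(a³/μ) = 2π√(7154³/398600) = 6021.9 s = 100.37 min.
During one orbit Earth rotates (6021.9 / 86166) × 360° = 25.16°.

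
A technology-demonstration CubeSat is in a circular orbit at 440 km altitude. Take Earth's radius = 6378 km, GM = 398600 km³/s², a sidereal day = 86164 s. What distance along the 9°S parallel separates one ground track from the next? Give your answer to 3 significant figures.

2570 km

Semi-major axis a = 6378 + 440 = 6818 km. Period T = 2π√(a³/μ) = 2π√(6818³/398600) = 5602.7 s = 93.38 min.
Node shift per orbit = (5602.7/86164) × 360° = 23.41°.
Equatorial spacing = 23.41 × 111.3 km/° = 2606 km.
At 9° latitude, spacing = 2606 × cos(9°) = 2574 km.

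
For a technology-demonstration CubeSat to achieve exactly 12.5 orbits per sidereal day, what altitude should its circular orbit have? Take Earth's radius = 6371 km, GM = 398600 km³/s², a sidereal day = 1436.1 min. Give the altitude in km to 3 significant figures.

1460 km

Required period T = 86166 / 12.5 = 6893.3 s.
From T = 2π√(a³/μ): a = (μ T²/4π²)^(1/3) = (398600 × 6893.3² / 4π²)^(1/3) = 7828 km.
Altitude h = a − R = 7828 − 6371 = 1457 km.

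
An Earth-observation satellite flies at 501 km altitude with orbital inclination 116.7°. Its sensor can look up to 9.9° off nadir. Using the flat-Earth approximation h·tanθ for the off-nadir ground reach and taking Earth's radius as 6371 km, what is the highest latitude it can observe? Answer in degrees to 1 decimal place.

64.1°

Retrograde orbit: the ground track reaches ±(180° − i) = ±(180 − 116.7) = ±63.3°.
Sensor half-swath on the ground ≈ 501·tan(9.9°) = 87 km = 0.79° of latitude.
Maximum observable latitude ≈ 63.3 + 0.79 = 64.1°.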